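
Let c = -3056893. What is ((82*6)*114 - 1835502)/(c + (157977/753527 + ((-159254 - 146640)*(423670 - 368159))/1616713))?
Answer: 1083873894697641957/1868407419075656780 ≈ 0.58011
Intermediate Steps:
((82*6)*114 - 1835502)/(c + (157977/753527 + ((-159254 - 146640)*(423670 - 368159))/1616713)) = ((82*6)*114 - 1835502)/(-3056893 + (157977/753527 + ((-159254 - 146640)*(423670 - 368159))/1616713)) = (492*114 - 1835502)/(-3056893 + (157977*(1/753527) - 305894*55511*(1/1616713))) = (56088 - 1835502)/(-3056893 + (157977/753527 - 16980481834*1/1616713)) = -1779414/(-3056893 + (157977/753527 - 16980481834/1616713)) = -1779414/(-3056893 - 12794996131458917/1218236896751) = -1779414/(-3736814838151313560/1218236896751) = -1779414*(-1218236896751/3736814838151313560) = 1083873894697641957/1868407419075656780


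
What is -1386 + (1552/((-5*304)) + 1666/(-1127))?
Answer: -3033871/2185 ≈ -1388.5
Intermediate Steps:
-1386 + (1552/((-5*304)) + 1666/(-1127)) = -1386 + (1552/(-1520) + 1666*(-1/1127)) = -1386 + (1552*(-1/1520) - 34/23) = -1386 + (-97/95 - 34/23) = -1386 - 5461/2185 = -3033871/2185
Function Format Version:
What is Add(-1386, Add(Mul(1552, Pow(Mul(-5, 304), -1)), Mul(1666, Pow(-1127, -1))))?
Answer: Rational(-3033871, 2185) ≈ -1388.5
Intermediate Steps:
Add(-1386, Add(Mul(1552, Pow(Mul(-5, 304), -1)), Mul(1666, Pow(-1127, -1)))) = Add(-1386, Add(Mul(1552, Pow(-1520, -1)), Mul(1666, Rational(-1, 1127)))) = Add(-1386, Add(Mul(1552, Rational(-1, 1520)), Rational(-34, 23))) = Add(-1386, Add(Rational(-97, 95), Rational(-34, 23))) = Add(-1386, Rational(-5461, 2185)) = Rational(-3033871, 2185)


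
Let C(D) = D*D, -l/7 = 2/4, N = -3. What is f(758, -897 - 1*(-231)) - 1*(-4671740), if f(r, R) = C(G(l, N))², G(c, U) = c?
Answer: 74750241/16 ≈ 4.6719e+6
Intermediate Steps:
l = -7/2 (l = -14/4 = -7*½ = -7/2 ≈ -3.5000)
C(D) = D²
f(r, R) = 2401/16 (f(r, R) = ((-7/2)²)² = (49/4)² = 2401/16)
f(758, -897 - 1*(-231)) - 1*(-4671740) = 2401/16 - 1*(-4671740) = 2401/16 + 4671740 = 74750241/16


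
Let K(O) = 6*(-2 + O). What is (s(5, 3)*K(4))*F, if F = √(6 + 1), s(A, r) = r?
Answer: 36*√7 ≈ 95.247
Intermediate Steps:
K(O) = -12 + 6*O
F = √7 ≈ 2.6458
(s(5, 3)*K(4))*F = (3*(-12 + 6*4))*√7 = (3*(-12 + 24))*√7 = (3*12)*√7 = 36*√7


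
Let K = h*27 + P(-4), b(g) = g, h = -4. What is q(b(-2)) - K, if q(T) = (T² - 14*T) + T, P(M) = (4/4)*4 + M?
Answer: 138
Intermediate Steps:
P(M) = 4 + M (P(M) = (4*(¼))*4 + M = 1*4 + M = 4 + M)
q(T) = T² - 13*T
K = -108 (K = -4*27 + (4 - 4) = -108 + 0 = -108)
q(b(-2)) - K = -2*(-13 - 2) - 1*(-108) = -2*(-15) + 108 = 30 + 108 = 138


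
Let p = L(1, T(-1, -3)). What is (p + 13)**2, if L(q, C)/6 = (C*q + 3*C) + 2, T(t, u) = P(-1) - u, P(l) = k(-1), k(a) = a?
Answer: 5329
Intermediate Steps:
P(l) = -1
T(t, u) = -1 - u
L(q, C) = 12 + 18*C + 6*C*q (L(q, C) = 6*((C*q + 3*C) + 2) = 6*((3*C + C*q) + 2) = 6*(2 + 3*C + C*q) = 12 + 18*C + 6*C*q)
p = 60 (p = 12 + 18*(-1 - 1*(-3)) + 6*(-1 - 1*(-3))*1 = 12 + 18*(-1 + 3) + 6*(-1 + 3)*1 = 12 + 18*2 + 6*2*1 = 12 + 36 + 12 = 60)
(p + 13)**2 = (60 + 13)**2 = 73**2 = 5329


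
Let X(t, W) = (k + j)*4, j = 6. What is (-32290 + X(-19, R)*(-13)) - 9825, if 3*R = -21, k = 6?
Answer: -42739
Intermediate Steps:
R = -7 (R = (⅓)*(-21) = -7)
X(t, W) = 48 (X(t, W) = (6 + 6)*4 = 12*4 = 48)
(-32290 + X(-19, R)*(-13)) - 9825 = (-32290 + 48*(-13)) - 9825 = (-32290 - 624) - 9825 = -32914 - 9825 = -42739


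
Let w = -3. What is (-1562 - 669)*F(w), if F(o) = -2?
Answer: 4462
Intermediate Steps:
(-1562 - 669)*F(w) = (-1562 - 669)*(-2) = -2231*(-2) = 4462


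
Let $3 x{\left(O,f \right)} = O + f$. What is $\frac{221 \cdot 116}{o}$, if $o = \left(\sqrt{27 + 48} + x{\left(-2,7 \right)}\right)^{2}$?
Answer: $\frac{124236}{325} - \frac{26622 \sqrt{3}}{325} \approx 240.39$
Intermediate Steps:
$x{\left(O,f \right)} = \frac{O}{3} + \frac{f}{3}$ ($x{\left(O,f \right)} = \frac{O + f}{3} = \frac{O}{3} + \frac{f}{3}$)
$o = \left(\frac{5}{3} + 5 \sqrt{3}\right)^{2}$ ($o = \left(\sqrt{27 + 48} + \left(\frac{1}{3} \left(-2\right) + \frac{1}{3} \cdot 7\right)\right)^{2} = \left(\sqrt{75} + \left(- \frac{2}{3} + \frac{7}{3}\right)\right)^{2} = \left(5 \sqrt{3} + \frac{5}{3}\right)^{2} = \left(\frac{5}{3} + 5 \sqrt{3}\right)^{2} \approx 106.65$)
$\frac{221 \cdot 116}{o} = \frac{221 \cdot 116}{\frac{700}{9} + \frac{50 \sqrt{3}}{3}} = \frac{25636}{\frac{700}{9} + \frac{50 \sqrt{3}}{3}}$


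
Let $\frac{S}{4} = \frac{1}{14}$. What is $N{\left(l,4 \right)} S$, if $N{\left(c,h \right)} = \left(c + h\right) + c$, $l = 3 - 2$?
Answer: $\frac{12}{7} \approx 1.7143$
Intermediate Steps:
$S = \frac{2}{7}$ ($S = \frac{4}{14} = 4 \cdot \frac{1}{14} = \frac{2}{7} \approx 0.28571$)
$l = 1$
$N{\left(c,h \right)} = h + 2 c$
$N{\left(l,4 \right)} S = \left(4 + 2 \cdot 1\right) \frac{2}{7} = \left(4 + 2\right) \frac{2}{7} = 6 \cdot \frac{2}{7} = \frac{12}{7}$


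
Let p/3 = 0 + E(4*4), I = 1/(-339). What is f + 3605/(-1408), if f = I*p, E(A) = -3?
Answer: -403141/159104 ≈ -2.5338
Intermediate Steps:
I = -1/339 ≈ -0.0029499
p = -9 (p = 3*(0 - 3) = 3*(-3) = -9)
f = 3/113 (f = -1/339*(-9) = 3/113 ≈ 0.026549)
f + 3605/(-1408) = 3/113 + 3605/(-1408) = 3/113 + 3605*(-1/1408) = 3/113 - 3605/1408 = -403141/159104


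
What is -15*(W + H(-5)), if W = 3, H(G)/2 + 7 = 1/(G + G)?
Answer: 168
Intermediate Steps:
H(G) = -14 + 1/G (H(G) = -14 + 2/(G + G) = -14 + 2/((2*G)) = -14 + 2*(1/(2*G)) = -14 + 1/G)
-15*(W + H(-5)) = -15*(3 + (-14 + 1/(-5))) = -15*(3 + (-14 - 1/5)) = -15*(3 - 71/5) = -15*(-56/5) = 168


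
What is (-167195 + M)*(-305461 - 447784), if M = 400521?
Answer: -175751642870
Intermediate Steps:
(-167195 + M)*(-305461 - 447784) = (-167195 + 400521)*(-305461 - 447784) = 233326*(-753245) = -175751642870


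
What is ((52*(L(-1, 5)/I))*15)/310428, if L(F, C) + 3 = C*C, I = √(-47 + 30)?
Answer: -1430*I*√17/439773 ≈ -0.013407*I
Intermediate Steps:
I = I*√17 (I = √(-17) = I*√17 ≈ 4.1231*I)
L(F, C) = -3 + C² (L(F, C) = -3 + C*C = -3 + C²)
((52*(L(-1, 5)/I))*15)/310428 = ((52*((-3 + 5²)/((I*√17))))*15)/310428 = ((52*((-3 + 25)*(-I*√17/17)))*15)*(1/310428) = ((52*(22*(-I*√17/17)))*15)*(1/310428) = ((52*(-22*I*√17/17))*15)*(1/310428) = (-1144*I*√17/17*15)*(1/310428) = -17160*I*√17/17*(1/310428) = -1430*I*√17/439773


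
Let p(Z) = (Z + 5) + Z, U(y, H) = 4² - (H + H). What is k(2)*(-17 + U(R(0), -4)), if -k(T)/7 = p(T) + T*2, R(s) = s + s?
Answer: -637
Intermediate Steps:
R(s) = 2*s
U(y, H) = 16 - 2*H
p(Z) = 5 + 2*Z (p(Z) = (5 + Z) + Z = 5 + 2*Z)
k(T) = -35 - 28*T (k(T) = -7*((5 + 2*T) + T*2) = -7*((5 + 2*T) + 2*T) = -7*(5 + 4*T) = -35 - 28*T)
k(2)*(-17 + U(R(0), -4)) = (-35 - 28*2)*(-17 + (16 - 2*(-4))) = (-35 - 56)*(-17 + (16 + 8)) = -91*(-17 + 24) = -91*7 = -637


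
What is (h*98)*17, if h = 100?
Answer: 166600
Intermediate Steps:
(h*98)*17 = (100*98)*17 = 9800*17 = 166600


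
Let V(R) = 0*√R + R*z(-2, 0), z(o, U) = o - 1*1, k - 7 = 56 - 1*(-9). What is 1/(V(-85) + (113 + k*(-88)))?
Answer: -1/5968 ≈ -0.00016756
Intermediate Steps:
k = 72 (k = 7 + (56 - 1*(-9)) = 7 + (56 + 9) = 7 + 65 = 72)
z(o, U) = -1 + o (z(o, U) = o - 1 = -1 + o)
V(R) = -3*R (V(R) = 0*√R + R*(-1 - 2) = 0 + R*(-3) = 0 - 3*R = -3*R)
1/(V(-85) + (113 + k*(-88))) = 1/(-3*(-85) + (113 + 72*(-88))) = 1/(255 + (113 - 6336)) = 1/(255 - 6223) = 1/(-5968) = -1/5968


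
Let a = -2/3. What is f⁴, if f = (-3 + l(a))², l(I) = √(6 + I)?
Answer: 25575217/81 - 4921952*√3/27 ≈ 0.051738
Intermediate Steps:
a = -⅔ (a = -2*⅓ = -⅔ ≈ -0.66667)
f = (-3 + 4*√3/3)² (f = (-3 + √(6 - ⅔))² = (-3 + √(16/3))² = (-3 + 4*√3/3)² ≈ 0.47693)
f⁴ = (43/3 - 8*√3)⁴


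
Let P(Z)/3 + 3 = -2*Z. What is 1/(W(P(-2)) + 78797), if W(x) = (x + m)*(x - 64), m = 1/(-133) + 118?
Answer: 133/9498389 ≈ 1.4002e-5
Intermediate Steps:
P(Z) = -9 - 6*Z (P(Z) = -9 + 3*(-2*Z) = -9 - 6*Z)
m = 15693/133 (m = -1/133 + 118 = 15693/133 ≈ 117.99)
W(x) = (-64 + x)*(15693/133 + x) (W(x) = (x + 15693/133)*(x - 64) = (15693/133 + x)*(-64 + x) = (-64 + x)*(15693/133 + x))
1/(W(P(-2)) + 78797) = 1/((-1004352/133 + (-9 - 6*(-2))**2 + 7181*(-9 - 6*(-2))/133) + 78797) = 1/((-1004352/133 + (-9 + 12)**2 + 7181*(-9 + 12)/133) + 78797) = 1/((-1004352/133 + 3**2 + (7181/133)*3) + 78797) = 1/((-1004352/133 + 9 + 21543/133) + 78797) = 1/(-981612/133 + 78797) = 1/(9498389/133) = 133/9498389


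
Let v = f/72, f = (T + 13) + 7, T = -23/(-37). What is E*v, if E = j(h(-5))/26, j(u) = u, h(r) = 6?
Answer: 763/11544 ≈ 0.066095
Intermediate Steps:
T = 23/37 (T = -23*(-1/37) = 23/37 ≈ 0.62162)
f = 763/37 (f = (23/37 + 13) + 7 = 504/37 + 7 = 763/37 ≈ 20.622)
E = 3/13 (E = 6/26 = 6*(1/26) = 3/13 ≈ 0.23077)
v = 763/2664 (v = (763/37)/72 = (763/37)*(1/72) = 763/2664 ≈ 0.28641)
E*v = (3/13)*(763/2664) = 763/11544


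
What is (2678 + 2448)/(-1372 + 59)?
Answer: -5126/1313 ≈ -3.9040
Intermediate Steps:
(2678 + 2448)/(-1372 + 59) = 5126/(-1313) = 5126*(-1/1313) = -5126/1313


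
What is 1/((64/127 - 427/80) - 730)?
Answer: -10160/7465909 ≈ -0.0013609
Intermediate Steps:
1/((64/127 - 427/80) - 730) = 1/(-49109/10160 - 730) = 1/(-7465909/10160) = -10160/7465909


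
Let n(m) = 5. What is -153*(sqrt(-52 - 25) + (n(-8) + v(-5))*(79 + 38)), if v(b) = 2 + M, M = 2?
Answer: -161109 - 153*I*sqrt(77) ≈ -1.6111e+5 - 1342.6*I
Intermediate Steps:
v(b) = 4 (v(b) = 2 + 2 = 4)
-153*(sqrt(-52 - 25) + (n(-8) + v(-5))*(79 + 38)) = -153*(sqrt(-52 - 25) + (5 + 4)*(79 + 38)) = -153*(sqrt(-77) + 9*117) = -153*(I*sqrt(77) + 1053) = -153*(1053 + I*sqrt(77)) = -161109 - 153*I*sqrt(77)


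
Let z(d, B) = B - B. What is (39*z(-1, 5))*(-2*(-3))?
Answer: 0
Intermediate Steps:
z(d, B) = 0
(39*z(-1, 5))*(-2*(-3)) = (39*0)*(-2*(-3)) = 0*6 = 0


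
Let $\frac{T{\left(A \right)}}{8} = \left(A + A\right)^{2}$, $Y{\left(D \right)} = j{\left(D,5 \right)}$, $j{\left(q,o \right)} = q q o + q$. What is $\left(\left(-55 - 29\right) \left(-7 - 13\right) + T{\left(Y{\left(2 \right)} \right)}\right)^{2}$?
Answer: $294740224$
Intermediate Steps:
$j{\left(q,o \right)} = q + o q^{2}$ ($j{\left(q,o \right)} = q^{2} o + q = o q^{2} + q = q + o q^{2}$)
$Y{\left(D \right)} = D \left(1 + 5 D\right)$
$T{\left(A \right)} = 32 A^{2}$ ($T{\left(A \right)} = 8 \left(A + A\right)^{2} = 8 \left(2 A\right)^{2} = 8 \cdot 4 A^{2} = 32 A^{2}$)
$\left(\left(-55 - 29\right) \left(-7 - 13\right) + T{\left(Y{\left(2 \right)} \right)}\right)^{2} = \left(\left(-55 - 29\right) \left(-7 - 13\right) + 32 \left(2 \left(1 + 5 \cdot 2\right)\right)^{2}\right)^{2} = \left(\left(-84\right) \left(-20\right) + 32 \left(2 \left(1 + 10\right)\right)^{2}\right)^{2} = \left(1680 + 32 \left(2 \cdot 11\right)^{2}\right)^{2} = \left(1680 + 32 \cdot 22^{2}\right)^{2} = \left(1680 + 32 \cdot 484\right)^{2} = \left(1680 + 15488\right)^{2} = 17168^{2} = 294740224$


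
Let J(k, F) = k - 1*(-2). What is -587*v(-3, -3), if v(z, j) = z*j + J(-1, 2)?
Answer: -5870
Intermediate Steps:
J(k, F) = 2 + k (J(k, F) = k + 2 = 2 + k)
v(z, j) = 1 + j*z (v(z, j) = z*j + (2 - 1) = j*z + 1 = 1 + j*z)
-587*v(-3, -3) = -587*(1 - 3*(-3)) = -587*(1 + 9) = -587*10 = -5870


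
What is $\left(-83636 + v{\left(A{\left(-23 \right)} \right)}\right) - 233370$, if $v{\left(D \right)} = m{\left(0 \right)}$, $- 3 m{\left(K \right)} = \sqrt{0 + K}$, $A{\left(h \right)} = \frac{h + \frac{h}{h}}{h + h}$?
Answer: $-317006$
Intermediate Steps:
$A{\left(h \right)} = \frac{1 + h}{2 h}$ ($A{\left(h \right)} = \frac{h + 1}{2 h} = \left(1 + h\right) \frac{1}{2 h} = \frac{1 + h}{2 h}$)
$m{\left(K \right)} = - \frac{\sqrt{K}}{3}$ ($m{\left(K \right)} = - \frac{\sqrt{0 + K}}{3} = - \frac{\sqrt{K}}{3}$)
$v{\left(D \right)} = 0$ ($v{\left(D \right)} = - \frac{\sqrt{0}}{3} = \left(- \frac{1}{3}\right) 0 = 0$)
$\left(-83636 + v{\left(A{\left(-23 \right)} \right)}\right) - 233370 = \left(-83636 + 0\right) - 233370 = -83636 - 233370 = -317006$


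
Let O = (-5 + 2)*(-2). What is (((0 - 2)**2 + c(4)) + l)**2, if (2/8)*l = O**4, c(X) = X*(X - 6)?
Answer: 26832400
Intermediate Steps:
c(X) = X*(-6 + X)
O = 6 (O = -3*(-2) = 6)
l = 5184 (l = 4*6**4 = 4*1296 = 5184)
(((0 - 2)**2 + c(4)) + l)**2 = (((0 - 2)**2 + 4*(-6 + 4)) + 5184)**2 = (((-2)**2 + 4*(-2)) + 5184)**2 = ((4 - 8) + 5184)**2 = (-4 + 5184)**2 = 5180**2 = 26832400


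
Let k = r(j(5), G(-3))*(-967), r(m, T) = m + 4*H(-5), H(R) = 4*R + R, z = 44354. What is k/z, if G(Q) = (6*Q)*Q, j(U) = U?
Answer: 91865/44354 ≈ 2.0712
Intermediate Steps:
H(R) = 5*R
G(Q) = 6*Q²
r(m, T) = -100 + m (r(m, T) = m + 4*(5*(-5)) = m + 4*(-25) = m - 100 = -100 + m)
k = 91865 (k = (-100 + 5)*(-967) = -95*(-967) = 91865)
k/z = 91865/44354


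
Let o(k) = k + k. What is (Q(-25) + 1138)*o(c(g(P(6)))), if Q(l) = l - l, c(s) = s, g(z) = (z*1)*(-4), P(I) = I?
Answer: -54624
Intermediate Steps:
g(z) = -4*z (g(z) = z*(-4) = -4*z)
o(k) = 2*k
Q(l) = 0
(Q(-25) + 1138)*o(c(g(P(6)))) = (0 + 1138)*(2*(-4*6)) = 1138*(2*(-24)) = 1138*(-48) = -54624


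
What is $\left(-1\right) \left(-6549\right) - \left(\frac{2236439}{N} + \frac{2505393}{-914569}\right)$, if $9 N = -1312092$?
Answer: $\frac{875609665015703}{133333185372} \approx 6567.1$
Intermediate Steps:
$N = -145788$ ($N = \frac{1}{9} \left(-1312092\right) = -145788$)
$\left(-1\right) \left(-6549\right) - \left(\frac{2236439}{N} + \frac{2505393}{-914569}\right) = \left(-1\right) \left(-6549\right) - \left(\frac{2236439}{-145788} + \frac{2505393}{-914569}\right) = 6549 - \left(2236439 \left(- \frac{1}{145788}\right) + 2505393 \left(- \frac{1}{914569}\right)\right) = 6549 - \left(- \frac{2236439}{145788} - \frac{2505393}{914569}\right) = 6549 - - \frac{2410634014475}{133333185372} = 6549 + \frac{2410634014475}{133333185372} = \frac{875609665015703}{133333185372}$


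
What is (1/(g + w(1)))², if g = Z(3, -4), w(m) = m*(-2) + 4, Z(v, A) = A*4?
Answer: 1/196 ≈ 0.0051020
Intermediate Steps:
Z(v, A) = 4*A
w(m) = 4 - 2*m (w(m) = -2*m + 4 = 4 - 2*m)
g = -16 (g = 4*(-4) = -16)
(1/(g + w(1)))² = (1/(-16 + (4 - 2*1)))² = (1/(-16 + (4 - 2)))² = (1/(-16 + 2))² = (1/(-14))² = (-1/14)² = 1/196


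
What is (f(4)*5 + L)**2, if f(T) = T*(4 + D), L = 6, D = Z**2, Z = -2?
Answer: 27556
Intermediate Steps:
D = 4 (D = (-2)**2 = 4)
f(T) = 8*T (f(T) = T*(4 + 4) = T*8 = 8*T)
(f(4)*5 + L)**2 = ((8*4)*5 + 6)**2 = (32*5 + 6)**2 = (160 + 6)**2 = 166**2 = 27556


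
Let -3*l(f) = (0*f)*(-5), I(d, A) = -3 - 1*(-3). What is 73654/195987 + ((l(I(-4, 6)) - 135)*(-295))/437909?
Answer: 40058931761/85824471183 ≈ 0.46675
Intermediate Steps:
I(d, A) = 0 (I(d, A) = -3 + 3 = 0)
l(f) = 0 (l(f) = -0*f*(-5)/3 = -0*(-5) = -⅓*0 = 0)
73654/195987 + ((l(I(-4, 6)) - 135)*(-295))/437909 = 73654/195987 + ((0 - 135)*(-295))/437909 = 73654*(1/195987) - 135*(-295)*(1/437909) = 73654/195987 + 39825*(1/437909) = 73654/195987 + 39825/437909 = 40058931761/85824471183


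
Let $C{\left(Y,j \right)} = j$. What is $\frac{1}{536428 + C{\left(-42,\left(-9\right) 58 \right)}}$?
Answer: $\frac{1}{535906} \approx 1.866 \cdot 10^{-6}$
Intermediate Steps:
$\frac{1}{536428 + C{\left(-42,\left(-9\right) 58 \right)}} = \frac{1}{536428 - 522} = \frac{1}{535906}$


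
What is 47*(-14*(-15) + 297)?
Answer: 23829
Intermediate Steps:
47*(-14*(-15) + 297) = 47*(210 + 297) = 47*507 = 23829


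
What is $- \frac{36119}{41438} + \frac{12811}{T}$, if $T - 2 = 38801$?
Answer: $- \frac{870663339}{1607918714} \approx -0.54148$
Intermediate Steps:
$T = 38803$ ($T = 2 + 38801 = 38803$)
$- \frac{36119}{41438} + \frac{12811}{T} = - \frac{36119}{41438} + \frac{12811}{38803} = - \frac{870663339}{1607918714}$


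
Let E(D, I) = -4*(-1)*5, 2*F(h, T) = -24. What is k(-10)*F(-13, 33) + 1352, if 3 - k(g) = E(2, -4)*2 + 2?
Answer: 1820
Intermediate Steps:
F(h, T) = -12 (F(h, T) = (1/2)*(-24) = -12)
E(D, I) = 20 (E(D, I) = 4*5 = 20)
k(g) = -39 (k(g) = 3 - (20*2 + 2) = 3 - (40 + 2) = 3 - 1*42 = 3 - 42 = -39)
k(-10)*F(-13, 33) + 1352 = -39*(-12) + 1352 = 468 + 1352 = 1820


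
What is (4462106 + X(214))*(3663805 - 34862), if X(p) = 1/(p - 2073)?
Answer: 30102281969198979/1859 ≈ 1.6193e+13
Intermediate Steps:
X(p) = 1/(-2073 + p)
(4462106 + X(214))*(3663805 - 34862) = (4462106 + 1/(-2073 + 214))*(3663805 - 34862) = (4462106 + 1/(-1859))*3628943 = (4462106 - 1/1859)*3628943 = (8295055053/1859)*3628943 = 30102281969198979/1859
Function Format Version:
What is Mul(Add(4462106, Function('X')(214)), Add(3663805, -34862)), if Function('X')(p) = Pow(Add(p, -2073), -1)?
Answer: Rational(30102281969198979, 1859) ≈ 1.6193e+13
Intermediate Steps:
Function('X')(p) = Pow(Add(-2073, p), -1)
Mul(Add(4462106, Function('X')(214)), Add(3663805, -34862)) = Mul(Add(4462106, Pow(Add(-2073, 214), -1)), Add(3663805, -34862)) = Mul(Add(4462106, Pow(-1859, -1)), 3628943) = Mul(Add(4462106, Rational(-1, 1859)), 3628943) = Mul(Rational(8295055053, 1859), 3628943) = Rational(30102281969198979, 1859)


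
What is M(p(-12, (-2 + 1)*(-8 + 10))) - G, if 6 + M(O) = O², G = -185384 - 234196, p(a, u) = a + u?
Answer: 419770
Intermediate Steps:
G = -419580
M(O) = -6 + O²
M(p(-12, (-2 + 1)*(-8 + 10))) - G = (-6 + (-12 + (-2 + 1)*(-8 + 10))²) - 1*(-419580) = (-6 + (-12 - 1*2)²) + 419580 = (-6 + (-12 - 2)²) + 419580 = (-6 + (-14)²) + 419580 = (-6 + 196) + 419580 = 190 + 419580 = 419770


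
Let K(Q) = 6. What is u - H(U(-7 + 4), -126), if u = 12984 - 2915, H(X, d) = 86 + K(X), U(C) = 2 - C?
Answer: 9977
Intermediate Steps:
H(X, d) = 92 (H(X, d) = 86 + 6 = 92)
u = 10069
u - H(U(-7 + 4), -126) = 10069 - 1*92 = 10069 - 92 = 9977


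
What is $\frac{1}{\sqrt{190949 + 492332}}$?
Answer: $\frac{\sqrt{683281}}{683281} \approx 0.0012098$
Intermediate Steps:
$\frac{1}{\sqrt{190949 + 492332}} = \frac{1}{\sqrt{683281}} = \frac{\sqrt{683281}}{683281}$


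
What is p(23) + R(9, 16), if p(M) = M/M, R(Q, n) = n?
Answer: 17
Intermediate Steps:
p(M) = 1
p(23) + R(9, 16) = 1 + 16 = 17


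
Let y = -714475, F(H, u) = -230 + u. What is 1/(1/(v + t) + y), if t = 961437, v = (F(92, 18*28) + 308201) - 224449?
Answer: -1045463/746957176924 ≈ -1.3996e-6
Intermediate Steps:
v = 84026 (v = ((-230 + 18*28) + 308201) - 224449 = ((-230 + 504) + 308201) - 224449 = (274 + 308201) - 224449 = 308475 - 224449 = 84026)
1/(1/(v + t) + y) = 1/(1/(84026 + 961437) - 714475) = 1/(1/1045463 - 714475) = 1/(-746957176924/1045463) = -1045463/746957176924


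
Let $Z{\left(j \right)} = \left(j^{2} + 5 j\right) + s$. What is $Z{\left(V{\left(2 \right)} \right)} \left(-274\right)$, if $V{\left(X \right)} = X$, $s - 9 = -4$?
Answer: $-5206$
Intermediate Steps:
$s = 5$ ($s = 9 - 4 = 5$)
$Z{\left(j \right)} = 5 + j^{2} + 5 j$ ($Z{\left(j \right)} = \left(j^{2} + 5 j\right) + 5 = 5 + j^{2} + 5 j$)
$Z{\left(V{\left(2 \right)} \right)} \left(-274\right) = \left(5 + 2^{2} + 5 \cdot 2\right) \left(-274\right) = \left(5 + 4 + 10\right) \left(-274\right) = 19 \left(-274\right) = -5206$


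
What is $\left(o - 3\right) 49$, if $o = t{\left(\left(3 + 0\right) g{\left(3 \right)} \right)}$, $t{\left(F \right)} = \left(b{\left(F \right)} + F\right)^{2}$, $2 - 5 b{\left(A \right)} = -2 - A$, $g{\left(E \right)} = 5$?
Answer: $\frac{429289}{25} \approx 17172.0$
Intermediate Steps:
$b{\left(A \right)} = \frac{4}{5} + \frac{A}{5}$ ($b{\left(A \right)} = \frac{2}{5} - \frac{-2 - A}{5} = \frac{2}{5} + \left(\frac{2}{5} + \frac{A}{5}\right) = \frac{4}{5} + \frac{A}{5}$)
$t{\left(F \right)} = \left(\frac{4}{5} + \frac{6 F}{5}\right)^{2}$ ($t{\left(F \right)} = \left(\left(\frac{4}{5} + \frac{F}{5}\right) + F\right)^{2} = \left(\frac{4}{5} + \frac{6 F}{5}\right)^{2}$)
$o = \frac{8836}{25}$ ($o = \frac{4 \left(2 + 3 \left(3 + 0\right) 5\right)^{2}}{25} = \frac{4 \left(2 + 3 \cdot 3 \cdot 5\right)^{2}}{25} = \frac{4 \left(2 + 3 \cdot 15\right)^{2}}{25} = \frac{4 \left(2 + 45\right)^{2}}{25} = \frac{4 \cdot 47^{2}}{25} = \frac{4}{25} \cdot 2209 = \frac{8836}{25} \approx 353.44$)
$\left(o - 3\right) 49 = \left(\frac{8836}{25} - 3\right) 49 = \frac{8761}{25} \cdot 49 = \frac{429289}{25}$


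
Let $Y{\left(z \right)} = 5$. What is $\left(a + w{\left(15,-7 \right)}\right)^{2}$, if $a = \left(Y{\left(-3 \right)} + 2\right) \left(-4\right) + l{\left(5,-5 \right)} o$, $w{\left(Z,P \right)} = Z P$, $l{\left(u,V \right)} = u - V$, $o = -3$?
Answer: $26569$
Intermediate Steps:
$w{\left(Z,P \right)} = P Z$
$a = -58$ ($a = \left(5 + 2\right) \left(-4\right) + \left(5 - -5\right) \left(-3\right) = 7 \left(-4\right) + \left(5 + 5\right) \left(-3\right) = -28 + 10 \left(-3\right) = -28 - 30 = -58$)
$\left(a + w{\left(15,-7 \right)}\right)^{2} = \left(-58 - 105\right)^{2} = \left(-163\right)^{2} = 26569$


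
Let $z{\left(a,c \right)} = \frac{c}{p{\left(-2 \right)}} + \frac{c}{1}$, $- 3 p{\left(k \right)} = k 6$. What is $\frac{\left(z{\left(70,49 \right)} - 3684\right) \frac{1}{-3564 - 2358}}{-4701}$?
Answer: $- \frac{14491}{111357288} \approx -0.00013013$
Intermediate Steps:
$p{\left(k \right)} = - 2 k$ ($p{\left(k \right)} = - \frac{k 6}{3} = - \frac{6 k}{3} = - 2 k$)
$z{\left(a,c \right)} = \frac{5 c}{4}$ ($z{\left(a,c \right)} = \frac{c}{\left(-2\right) \left(-2\right)} + \frac{c}{1} = \frac{c}{4} + c 1 = c \frac{1}{4} + c = \frac{c}{4} + c = \frac{5 c}{4}$)
$\frac{\left(z{\left(70,49 \right)} - 3684\right) \frac{1}{-3564 - 2358}}{-4701} = \frac{\left(\frac{5}{4} \cdot 49 - 3684\right) \frac{1}{-3564 - 2358}}{-4701} = \frac{\frac{245}{4} - 3684}{-5922} \left(- \frac{1}{4701}\right) = \left(- \frac{14491}{4}\right) \left(- \frac{1}{5922}\right) \left(- \frac{1}{4701}\right) = \frac{14491}{23688} \left(- \frac{1}{4701}\right) = - \frac{14491}{111357288}$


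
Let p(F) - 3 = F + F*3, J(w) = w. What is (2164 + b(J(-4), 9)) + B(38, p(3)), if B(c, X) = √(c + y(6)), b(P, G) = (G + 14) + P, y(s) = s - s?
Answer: 2183 + √38 ≈ 2189.2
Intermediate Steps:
p(F) = 3 + 4*F (p(F) = 3 + (F + F*3) = 3 + (F + 3*F) = 3 + 4*F)
y(s) = 0
b(P, G) = 14 + G + P (b(P, G) = (14 + G) + P = 14 + G + P)
B(c, X) = √c (B(c, X) = √(c + 0) = √c)
(2164 + b(J(-4), 9)) + B(38, p(3)) = (2164 + (14 + 9 - 4)) + √38 = (2164 + 19) + √38 = 2183 + √38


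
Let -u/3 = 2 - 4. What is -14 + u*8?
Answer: 34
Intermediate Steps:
u = 6 (u = -3*(2 - 4) = -3*(-2) = 6)
-14 + u*8 = -14 + 6*8 = -14 + 48 = 34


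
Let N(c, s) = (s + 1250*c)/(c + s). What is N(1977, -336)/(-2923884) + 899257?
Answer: 239706627419533/266560758 ≈ 8.9926e+5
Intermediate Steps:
N(c, s) = (s + 1250*c)/(c + s)
N(1977, -336)/(-2923884) + 899257 = ((-336 + 1250*1977)/(1977 - 336))/(-2923884) + 899257 = ((-336 + 2471250)/1641)*(-1/2923884) + 899257 = ((1/1641)*2470914)*(-1/2923884) + 899257 = (823638/547)*(-1/2923884) + 899257 = -137273/266560758 + 899257 = 239706627419533/266560758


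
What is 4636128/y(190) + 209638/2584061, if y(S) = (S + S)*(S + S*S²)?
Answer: 69799981172426/841916855103025 ≈ 0.082906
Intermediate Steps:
y(S) = 2*S*(S + S³) (y(S) = (2*S)*(S + S³) = 2*S*(S + S³))
4636128/y(190) + 209638/2584061 = 4636128/((2*190²*(1 + 190²))) + 209638/2584061 = 4636128/((2*36100*(1 + 36100))) + 209638*(1/2584061) = 4636128/((2*36100*36101)) + 209638/2584061 = 4636128/2606492200 + 209638/2584061 = 4636128*(1/2606492200) + 209638/2584061 = 579516/325811525 + 209638/2584061 = 69799981172426/841916855103025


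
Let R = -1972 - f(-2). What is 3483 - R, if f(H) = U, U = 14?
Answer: 5469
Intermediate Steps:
f(H) = 14
R = -1986 (R = -1972 - 1*14 = -1972 - 14 = -1986)
3483 - R = 3483 - 1*(-1986) = 3483 + 1986 = 5469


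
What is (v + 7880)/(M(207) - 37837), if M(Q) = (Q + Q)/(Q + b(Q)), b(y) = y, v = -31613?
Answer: 2637/4204 ≈ 0.62726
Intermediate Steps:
M(Q) = 1 (M(Q) = (Q + Q)/(Q + Q) = (2*Q)/((2*Q)) = (2*Q)*(1/(2*Q)) = 1)
(v + 7880)/(M(207) - 37837) = (-31613 + 7880)/(1 - 37837) = -23733/(-37836) = -23733*(-1/37836) = 2637/4204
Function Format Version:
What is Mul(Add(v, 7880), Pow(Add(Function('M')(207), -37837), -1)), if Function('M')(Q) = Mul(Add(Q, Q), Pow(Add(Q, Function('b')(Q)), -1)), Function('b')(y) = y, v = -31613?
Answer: Rational(2637, 4204) ≈ 0.62726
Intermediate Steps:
Function('M')(Q) = 1 (Function('M')(Q) = Mul(Add(Q, Q), Pow(Add(Q, Q), -1)) = Mul(Mul(2, Q), Pow(Mul(2, Q), -1)) = Mul(Mul(2, Q), Mul(Rational(1, 2), Pow(Q, -1))) = 1)
Mul(Add(v, 7880), Pow(Add(Function('M')(207), -37837), -1)) = Mul(Add(-31613, 7880), Pow(Add(1, -37837), -1)) = Mul(-23733, Pow(-37836, -1)) = Mul(-23733, Rational(-1, 37836)) = Rational(2637, 4204)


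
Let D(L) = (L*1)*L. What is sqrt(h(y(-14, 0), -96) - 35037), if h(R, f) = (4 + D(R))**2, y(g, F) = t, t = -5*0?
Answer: I*sqrt(35021) ≈ 187.14*I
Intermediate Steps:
D(L) = L**2 (D(L) = L*L = L**2)
t = 0
y(g, F) = 0
h(R, f) = (4 + R**2)**2
sqrt(h(y(-14, 0), -96) - 35037) = sqrt((4 + 0**2)**2 - 35037) = sqrt((4 + 0)**2 - 35037) = sqrt(4**2 - 35037) = sqrt(16 - 35037) = sqrt(-35021) = I*sqrt(35021)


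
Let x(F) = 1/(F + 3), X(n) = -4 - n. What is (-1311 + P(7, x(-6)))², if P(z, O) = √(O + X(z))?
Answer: (3933 - I*√102)²/9 ≈ 1.7187e+6 - 8827.0*I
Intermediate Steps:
x(F) = 1/(3 + F)
P(z, O) = √(-4 + O - z) (P(z, O) = √(O + (-4 - z)) = √(-4 + O - z))
(-1311 + P(7, x(-6)))² = (-1311 + √(-4 + 1/(3 - 6) - 1*7))² = (-1311 + √(-4 + 1/(-3) - 7))² = (-1311 + √(-4 - ⅓ - 7))² = (-1311 + √(-34/3))² = (-1311 + I*√102/3)²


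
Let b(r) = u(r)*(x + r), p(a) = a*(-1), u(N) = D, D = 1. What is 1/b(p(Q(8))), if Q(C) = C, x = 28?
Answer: 1/20 ≈ 0.050000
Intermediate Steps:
u(N) = 1
p(a) = -a
b(r) = 28 + r (b(r) = 1*(28 + r) = 28 + r)
1/b(p(Q(8))) = 1/(28 - 1*8) = 1/(28 - 8) = 1/20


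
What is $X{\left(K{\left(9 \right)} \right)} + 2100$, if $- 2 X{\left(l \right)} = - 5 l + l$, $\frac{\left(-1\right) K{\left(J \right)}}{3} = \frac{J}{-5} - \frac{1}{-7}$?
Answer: $\frac{73848}{35} \approx 2109.9$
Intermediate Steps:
$K{\left(J \right)} = - \frac{3}{7} + \frac{3 J}{5}$ ($K{\left(J \right)} = - 3 \left(\frac{J}{-5} - \frac{1}{-7}\right) = - 3 \left(J \left(- \frac{1}{5}\right) - - \frac{1}{7}\right) = - 3 \left(- \frac{J}{5} + \frac{1}{7}\right) = - 3 \left(\frac{1}{7} - \frac{J}{5}\right) = - \frac{3}{7} + \frac{3 J}{5}$)
$X{\left(l \right)} = 2 l$ ($X{\left(l \right)} = - \frac{- 5 l + l}{2} = - \frac{\left(-4\right) l}{2} = 2 l$)
$X{\left(K{\left(9 \right)} \right)} + 2100 = 2 \left(- \frac{3}{7} + \frac{3}{5} \cdot 9\right) + 2100 = 2 \left(- \frac{3}{7} + \frac{27}{5}\right) + 2100 = 2 \cdot \frac{174}{35} + 2100 = \frac{348}{35} + 2100 = \frac{73848}{35}$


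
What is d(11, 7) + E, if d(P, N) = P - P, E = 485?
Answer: 485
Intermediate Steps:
d(P, N) = 0
d(11, 7) + E = 0 + 485 = 485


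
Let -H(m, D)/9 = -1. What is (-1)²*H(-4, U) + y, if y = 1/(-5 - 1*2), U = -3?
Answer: 62/7 ≈ 8.8571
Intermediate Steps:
H(m, D) = 9 (H(m, D) = -9*(-1) = 9)
y = -⅐ (y = 1/(-5 - 2) = 1/(-7) = -⅐ ≈ -0.14286)
(-1)²*H(-4, U) + y = (-1)²*9 - ⅐ = 1*9 - ⅐ = 9 - ⅐ = 62/7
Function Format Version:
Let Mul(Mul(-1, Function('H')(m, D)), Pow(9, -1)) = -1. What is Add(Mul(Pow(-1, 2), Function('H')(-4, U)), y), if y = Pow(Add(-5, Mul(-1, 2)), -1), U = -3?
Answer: Rational(62, 7) ≈ 8.8571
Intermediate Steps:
Function('H')(m, D) = 9 (Function('H')(m, D) = Mul(-9, -1) = 9)
y = Rational(-1, 7) (y = Pow(Add(-5, -2), -1) = Pow(-7, -1) = Rational(-1, 7) ≈ -0.14286)
Add(Mul(Pow(-1, 2), Function('H')(-4, U)), y) = Add(Mul(Pow(-1, 2), 9), Rational(-1, 7)) = Add(Mul(1, 9), Rational(-1, 7)) = Add(9, Rational(-1, 7)) = Rational(62, 7)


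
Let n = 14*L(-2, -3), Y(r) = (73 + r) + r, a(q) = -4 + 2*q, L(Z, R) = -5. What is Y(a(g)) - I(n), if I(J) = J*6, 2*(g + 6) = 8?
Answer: 477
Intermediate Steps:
g = -2 (g = -6 + (½)*8 = -6 + 4 = -2)
Y(r) = 73 + 2*r
n = -70 (n = 14*(-5) = -70)
I(J) = 6*J
Y(a(g)) - I(n) = (73 + 2*(-4 + 2*(-2))) - 6*(-70) = (73 + 2*(-4 - 4)) - 1*(-420) = (73 + 2*(-8)) + 420 = (73 - 16) + 420 = 57 + 420 = 477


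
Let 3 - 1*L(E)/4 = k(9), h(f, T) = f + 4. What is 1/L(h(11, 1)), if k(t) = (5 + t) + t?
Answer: -1/80 ≈ -0.012500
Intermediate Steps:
k(t) = 5 + 2*t
h(f, T) = 4 + f
L(E) = -80 (L(E) = 12 - 4*(5 + 2*9) = 12 - 4*(5 + 18) = 12 - 4*23 = 12 - 92 = -80)
1/L(h(11, 1)) = 1/(-80) = -1/80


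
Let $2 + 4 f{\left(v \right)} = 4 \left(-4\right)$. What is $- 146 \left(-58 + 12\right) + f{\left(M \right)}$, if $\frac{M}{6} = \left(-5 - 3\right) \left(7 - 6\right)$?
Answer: $\frac{13423}{2} \approx 6711.5$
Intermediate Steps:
$M = -48$ ($M = 6 \left(-5 - 3\right) \left(7 - 6\right) = 6 \left(\left(-8\right) 1\right) = 6 \left(-8\right) = -48$)
$f{\left(v \right)} = - \frac{9}{2}$ ($f{\left(v \right)} = - \frac{1}{2} + \frac{4 \left(-4\right)}{4} = - \frac{1}{2} + \frac{1}{4} \left(-16\right) = - \frac{1}{2} - 4 = - \frac{9}{2}$)
$- 146 \left(-58 + 12\right) + f{\left(M \right)} = - 146 \left(-58 + 12\right) - \frac{9}{2} = \left(-146\right) \left(-46\right) - \frac{9}{2} = 6716 - \frac{9}{2} = \frac{13423}{2}$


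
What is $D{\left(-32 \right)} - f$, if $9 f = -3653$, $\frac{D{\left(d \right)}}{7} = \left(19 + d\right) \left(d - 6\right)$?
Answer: $\frac{34775}{9} \approx 3863.9$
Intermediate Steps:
$D{\left(d \right)} = 7 \left(-6 + d\right) \left(19 + d\right)$ ($D{\left(d \right)} = 7 \left(19 + d\right) \left(d - 6\right) = 7 \left(19 + d\right) \left(-6 + d\right) = 7 \left(-6 + d\right) \left(19 + d\right)$)
$f = - \frac{3653}{9}$ ($f = \frac{1}{9} \left(-3653\right) = - \frac{3653}{9} \approx -405.89$)
$D{\left(-32 \right)} - f = \left(-798 + 7 \left(-32\right)^{2} + 91 \left(-32\right)\right) - - \frac{3653}{9} = \left(-798 + 7 \cdot 1024 - 2912\right) + \frac{3653}{9} = \left(-798 + 7168 - 2912\right) + \frac{3653}{9} = 3458 + \frac{3653}{9} = \frac{34775}{9}$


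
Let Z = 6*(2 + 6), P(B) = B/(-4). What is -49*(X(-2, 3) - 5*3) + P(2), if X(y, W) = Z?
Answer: -3235/2 ≈ -1617.5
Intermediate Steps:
P(B) = -B/4 (P(B) = B*(-1/4) = -B/4)
Z = 48 (Z = 6*8 = 48)
X(y, W) = 48
-49*(X(-2, 3) - 5*3) + P(2) = -49*(48 - 5*3) - 1/4*2 = -49*(48 - 15) - 1/2 = -49*33 - 1/2 = -1617 - 1/2 = -3235/2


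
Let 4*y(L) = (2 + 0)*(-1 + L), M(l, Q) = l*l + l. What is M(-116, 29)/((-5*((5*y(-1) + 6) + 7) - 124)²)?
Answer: 3335/6724 ≈ 0.49598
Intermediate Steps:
M(l, Q) = l + l² (M(l, Q) = l² + l = l + l²)
y(L) = -½ + L/2 (y(L) = ((2 + 0)*(-1 + L))/4 = (2*(-1 + L))/4 = (-2 + 2*L)/4 = -½ + L/2)
M(-116, 29)/((-5*((5*y(-1) + 6) + 7) - 124)²) = (-116*(1 - 116))/((-5*((5*(-½ + (½)*(-1)) + 6) + 7) - 124)²) = (-116*(-115))/((-5*((5*(-½ - ½) + 6) + 7) - 124)²) = 13340/((-5*((5*(-1) + 6) + 7) - 124)²) = 13340/((-5*((-5 + 6) + 7) - 124)²) = 13340/((-5*(1 + 7) - 124)²) = 13340/((-5*8 - 124)²) = 13340/((-40 - 124)²) = 13340/((-164)²) = 13340/26896 = 13340*(1/26896) = 3335/6724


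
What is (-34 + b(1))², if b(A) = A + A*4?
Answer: 841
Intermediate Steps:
b(A) = 5*A (b(A) = A + 4*A = 5*A)
(-34 + b(1))² = (-34 + 5*1)² = (-34 + 5)² = (-29)² = 841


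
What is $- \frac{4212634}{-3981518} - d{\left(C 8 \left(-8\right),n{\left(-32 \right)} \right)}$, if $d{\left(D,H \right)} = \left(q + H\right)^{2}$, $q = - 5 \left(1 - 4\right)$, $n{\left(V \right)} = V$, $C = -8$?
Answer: $- \frac{573223034}{1990759} \approx -287.94$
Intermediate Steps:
$q = 15$ ($q = \left(-5\right) \left(-3\right) = 15$)
$d{\left(D,H \right)} = \left(15 + H\right)^{2}$
$- \frac{4212634}{-3981518} - d{\left(C 8 \left(-8\right),n{\left(-32 \right)} \right)} = - \frac{4212634}{-3981518} - \left(15 - 32\right)^{2} = \left(-4212634\right) \left(- \frac{1}{3981518}\right) - \left(-17\right)^{2} = \frac{2106317}{1990759} - 289 = - \frac{573223034}{1990759}$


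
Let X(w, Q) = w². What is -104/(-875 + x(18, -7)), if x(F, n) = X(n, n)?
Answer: 52/413 ≈ 0.12591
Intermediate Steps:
x(F, n) = n²
-104/(-875 + x(18, -7)) = -104/(-875 + (-7)²) = -104/(-875 + 49) = -104/(-826) = -1/826*(-104) = 52/413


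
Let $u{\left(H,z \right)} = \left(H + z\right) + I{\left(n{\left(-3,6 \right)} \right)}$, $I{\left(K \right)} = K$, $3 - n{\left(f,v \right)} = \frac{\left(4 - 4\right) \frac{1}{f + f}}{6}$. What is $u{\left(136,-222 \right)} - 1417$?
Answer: $-1500$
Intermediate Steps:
$n{\left(f,v \right)} = 3$ ($n{\left(f,v \right)} = 3 - \frac{\left(4 - 4\right) \frac{1}{f + f}}{6} = 3 - \frac{0}{2 f} \frac{1}{6} = 3 - 0 \frac{1}{2 f} \frac{1}{6} = 3 - 0 \cdot \frac{1}{6} = 3 - 0 = 3 + 0 = 3$)
$u{\left(H,z \right)} = 3 + H + z$ ($u{\left(H,z \right)} = \left(H + z\right) + 3 = 3 + H + z$)
$u{\left(136,-222 \right)} - 1417 = \left(3 + 136 - 222\right) - 1417 = -83 - 1417 = -1500$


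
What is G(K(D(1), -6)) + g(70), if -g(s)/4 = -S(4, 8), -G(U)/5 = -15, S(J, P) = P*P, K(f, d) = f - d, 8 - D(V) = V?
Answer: 331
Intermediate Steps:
D(V) = 8 - V
S(J, P) = P²
G(U) = 75 (G(U) = -5*(-15) = 75)
g(s) = 256 (g(s) = -(-4)*8² = -(-4)*64 = -4*(-64) = 256)
G(K(D(1), -6)) + g(70) = 75 + 256 = 331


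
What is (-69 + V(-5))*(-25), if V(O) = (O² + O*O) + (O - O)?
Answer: 475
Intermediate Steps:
V(O) = 2*O² (V(O) = (O² + O²) + 0 = 2*O² + 0 = 2*O²)
(-69 + V(-5))*(-25) = (-69 + 2*(-5)²)*(-25) = (-69 + 2*25)*(-25) = (-69 + 50)*(-25) = -19*(-25) = 475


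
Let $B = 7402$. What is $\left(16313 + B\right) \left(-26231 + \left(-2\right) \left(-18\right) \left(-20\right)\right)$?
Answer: $-639142965$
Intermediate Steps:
$\left(16313 + B\right) \left(-26231 + \left(-2\right) \left(-18\right) \left(-20\right)\right) = \left(16313 + 7402\right) \left(-26231 + \left(-2\right) \left(-18\right) \left(-20\right)\right) = 23715 \left(-26231 + 36 \left(-20\right)\right) = 23715 \left(-26231 - 720\right) = 23715 \left(-26951\right) = -639142965$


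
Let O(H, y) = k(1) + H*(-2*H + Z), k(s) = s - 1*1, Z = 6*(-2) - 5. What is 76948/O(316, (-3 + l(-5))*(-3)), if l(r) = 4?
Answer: -19237/51271 ≈ -0.37520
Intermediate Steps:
Z = -17 (Z = -12 - 5 = -17)
k(s) = -1 + s (k(s) = s - 1 = -1 + s)
O(H, y) = H*(-17 - 2*H) (O(H, y) = (-1 + 1) + H*(-2*H - 17) = 0 + H*(-17 - 2*H) = H*(-17 - 2*H))
76948/O(316, (-3 + l(-5))*(-3)) = 76948/((316*(-17 - 2*316))) = 76948/((316*(-17 - 632))) = 76948/((316*(-649))) = 76948/(-205084) = 76948*(-1/205084) = -19237/51271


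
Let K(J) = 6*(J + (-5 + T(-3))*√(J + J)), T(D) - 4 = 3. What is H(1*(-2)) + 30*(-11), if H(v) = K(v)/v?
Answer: -324 - 12*I ≈ -324.0 - 12.0*I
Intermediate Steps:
T(D) = 7 (T(D) = 4 + 3 = 7)
K(J) = 6*J + 12*√2*√J (K(J) = 6*(J + (-5 + 7)*√(J + J)) = 6*(J + 2*√(2*J)) = 6*(J + 2*(√2*√J)) = 6*(J + 2*√2*√J) = 6*J + 12*√2*√J)
H(v) = (6*v + 12*√2*√v)/v
H(1*(-2)) + 30*(-11) = (6 + 12*√2/√(1*(-2))) + 30*(-11) = (6 + 12*√2/√(-2)) - 330 = (6 + 12*√2*(-I*√2/2)) - 330 = (6 - 12*I) - 330 = -324 - 12*I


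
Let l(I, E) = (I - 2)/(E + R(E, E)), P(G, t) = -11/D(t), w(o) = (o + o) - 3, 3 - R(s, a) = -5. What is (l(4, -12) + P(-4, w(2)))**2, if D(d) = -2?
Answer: 25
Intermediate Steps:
R(s, a) = 8 (R(s, a) = 3 - 1*(-5) = 3 + 5 = 8)
w(o) = -3 + 2*o (w(o) = 2*o - 3 = -3 + 2*o)
P(G, t) = 11/2 (P(G, t) = -11/(-2) = -11*(-1/2) = 11/2)
l(I, E) = (-2 + I)/(8 + E) (l(I, E) = (I - 2)/(E + 8) = (-2 + I)/(8 + E))
(l(4, -12) + P(-4, w(2)))**2 = ((-2 + 4)/(8 - 12) + 11/2)**2 = (2/(-4) + 11/2)**2 = (-1/4*2 + 11/2)**2 = (-1/2 + 11/2)**2 = 5**2 = 25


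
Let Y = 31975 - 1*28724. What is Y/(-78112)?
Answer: -3251/78112 ≈ -0.041620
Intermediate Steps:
Y = 3251 (Y = 31975 - 28724 = 3251)
Y/(-78112) = 3251/(-78112) = 3251*(-1/78112) = -3251/78112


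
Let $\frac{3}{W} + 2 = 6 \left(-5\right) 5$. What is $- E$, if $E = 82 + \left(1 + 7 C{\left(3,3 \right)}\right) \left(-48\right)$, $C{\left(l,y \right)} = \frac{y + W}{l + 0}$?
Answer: $\frac{5696}{19} \approx 299.79$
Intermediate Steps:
$W = - \frac{3}{152}$ ($W = \frac{3}{-2 + 6 \left(-5\right) 5} = \frac{3}{-2 - 150} = \frac{3}{-152} = 3 \left(- \frac{1}{152}\right) = - \frac{3}{152} \approx -0.019737$)
$C{\left(l,y \right)} = \frac{- \frac{3}{152} + y}{l}$ ($C{\left(l,y \right)} = \frac{y - \frac{3}{152}}{l + 0} = \frac{- \frac{3}{152} + y}{l}$)
$E = - \frac{5696}{19}$ ($E = 82 + \left(1 + 7 \frac{- \frac{3}{152} + 3}{3}\right) \left(-48\right) = 82 + \left(1 + 7 \cdot \frac{1}{3} \cdot \frac{453}{152}\right) \left(-48\right) = 82 + \left(1 + 7 \cdot \frac{151}{152}\right) \left(-48\right) = 82 + \left(1 + \frac{1057}{152}\right) \left(-48\right) = 82 + \frac{1209}{152} \left(-48\right) = 82 - \frac{7254}{19} = - \frac{5696}{19} \approx -299.79$)
$- E = \left(-1\right) \left(- \frac{5696}{19}\right) = \frac{5696}{19}$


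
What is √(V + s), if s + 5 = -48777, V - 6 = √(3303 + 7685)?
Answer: √(-48776 + 2*√2747) ≈ 220.62*I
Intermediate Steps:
V = 6 + 2*√2747 (V = 6 + √(3303 + 7685) = 6 + √10988 = 6 + 2*√2747 ≈ 110.82)
s = -48782 (s = -5 - 48777 = -48782)
√(V + s) = √((6 + 2*√2747) - 48782) = √(-48776 + 2*√2747)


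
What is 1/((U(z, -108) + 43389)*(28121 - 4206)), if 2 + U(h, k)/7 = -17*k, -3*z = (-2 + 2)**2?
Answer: 1/1344668705 ≈ 7.4368e-10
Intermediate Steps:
z = 0 (z = -(-2 + 2)**2/3 = -1/3*0**2 = -1/3*0 = 0)
U(h, k) = -14 - 119*k (U(h, k) = -14 + 7*(-17*k) = -14 - 119*k)
1/((U(z, -108) + 43389)*(28121 - 4206)) = 1/(((-14 - 119*(-108)) + 43389)*(28121 - 4206)) = 1/(((-14 + 12852) + 43389)*23915) = 1/((12838 + 43389)*23915) = 1/(56227*23915) = 1/1344668705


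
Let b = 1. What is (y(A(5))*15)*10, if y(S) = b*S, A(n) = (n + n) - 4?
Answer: 900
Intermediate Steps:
A(n) = -4 + 2*n (A(n) = 2*n - 4 = -4 + 2*n)
y(S) = S (y(S) = 1*S = S)
(y(A(5))*15)*10 = ((-4 + 2*5)*15)*10 = ((-4 + 10)*15)*10 = (6*15)*10 = 90*10 = 900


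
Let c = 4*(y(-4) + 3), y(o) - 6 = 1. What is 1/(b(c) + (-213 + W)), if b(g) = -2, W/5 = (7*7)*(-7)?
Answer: -1/1930 ≈ -0.00051813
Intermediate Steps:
W = -1715 (W = 5*((7*7)*(-7)) = 5*(49*(-7)) = 5*(-343) = -1715)
y(o) = 7 (y(o) = 6 + 1 = 7)
c = 40 (c = 4*(7 + 3) = 4*10 = 40)
1/(b(c) + (-213 + W)) = 1/(-2 + (-213 - 1715)) = 1/(-2 - 1928) = 1/(-1930) = -1/1930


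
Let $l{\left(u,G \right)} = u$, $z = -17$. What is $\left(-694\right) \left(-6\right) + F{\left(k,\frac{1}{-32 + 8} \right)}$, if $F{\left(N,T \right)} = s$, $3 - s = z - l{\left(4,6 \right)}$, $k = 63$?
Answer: $4188$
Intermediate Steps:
$s = 24$ ($s = 3 - \left(-17 - 4\right) = 3 - -21 = 3 + 21 = 24$)
$F{\left(N,T \right)} = 24$
$\left(-694\right) \left(-6\right) + F{\left(k,\frac{1}{-32 + 8} \right)} = \left(-694\right) \left(-6\right) + 24 = 4164 + 24 = 4188$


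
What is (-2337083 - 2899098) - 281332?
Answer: -5517513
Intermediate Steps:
(-2337083 - 2899098) - 281332 = -5236181 - 281332 = -5517513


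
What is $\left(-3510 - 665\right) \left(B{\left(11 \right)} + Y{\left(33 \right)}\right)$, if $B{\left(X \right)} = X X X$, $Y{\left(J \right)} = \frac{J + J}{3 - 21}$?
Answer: $- \frac{16624850}{3} \approx -5.5416 \cdot 10^{6}$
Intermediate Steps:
$Y{\left(J \right)} = - \frac{J}{9}$ ($Y{\left(J \right)} = \frac{2 J}{-18} = 2 J \left(- \frac{1}{18}\right) = - \frac{J}{9}$)
$B{\left(X \right)} = X^{3}$ ($B{\left(X \right)} = X^{2} X = X^{3}$)
$\left(-3510 - 665\right) \left(B{\left(11 \right)} + Y{\left(33 \right)}\right) = \left(-3510 - 665\right) \left(11^{3} - \frac{11}{3}\right) = - 4175 \left(1331 - \frac{11}{3}\right) = \left(-4175\right) \frac{3982}{3} = - \frac{16624850}{3}$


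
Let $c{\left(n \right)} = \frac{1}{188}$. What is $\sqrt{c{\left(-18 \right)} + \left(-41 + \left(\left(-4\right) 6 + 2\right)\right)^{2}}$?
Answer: $\frac{\sqrt{35070131}}{94} \approx 63.0$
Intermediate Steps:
$c{\left(n \right)} = \frac{1}{188}$
$\sqrt{c{\left(-18 \right)} + \left(-41 + \left(\left(-4\right) 6 + 2\right)\right)^{2}} = \sqrt{\frac{1}{188} + \left(-41 + \left(\left(-4\right) 6 + 2\right)\right)^{2}} = \sqrt{\frac{1}{188} + \left(-41 + \left(-24 + 2\right)\right)^{2}} = \sqrt{\frac{1}{188} + \left(-41 - 22\right)^{2}} = \sqrt{\frac{1}{188} + \left(-63\right)^{2}} = \sqrt{\frac{1}{188} + 3969} = \sqrt{\frac{746173}{188}} = \frac{\sqrt{35070131}}{94}$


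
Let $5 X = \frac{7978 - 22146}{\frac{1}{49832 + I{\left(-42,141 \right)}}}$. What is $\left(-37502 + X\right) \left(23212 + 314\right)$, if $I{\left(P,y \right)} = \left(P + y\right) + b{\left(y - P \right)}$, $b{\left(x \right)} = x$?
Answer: $- \frac{16708227826212}{5} \approx -3.3416 \cdot 10^{12}$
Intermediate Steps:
$I{\left(P,y \right)} = 2 y$ ($I{\left(P,y \right)} = \left(P + y\right) - \left(P - y\right) = 2 y$)
$X = - \frac{710015152}{5}$ ($X = \frac{\left(7978 - 22146\right) \frac{1}{\frac{1}{49832 + 2 \cdot 141}}}{5} = \frac{\left(7978 - 22146\right) \frac{1}{\frac{1}{49832 + 282}}}{5} = \frac{\left(-14168\right) \frac{1}{\frac{1}{50114}}}{5} = \frac{\left(-14168\right) 50114}{5} = \frac{1}{5} \left(-710015152\right) = - \frac{710015152}{5} \approx -1.42 \cdot 10^{8}$)
$\left(-37502 + X\right) \left(23212 + 314\right) = \left(-37502 - \frac{710015152}{5}\right) \left(23212 + 314\right) = \left(- \frac{710202662}{5}\right) 23526 = - \frac{16708227826212}{5}$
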